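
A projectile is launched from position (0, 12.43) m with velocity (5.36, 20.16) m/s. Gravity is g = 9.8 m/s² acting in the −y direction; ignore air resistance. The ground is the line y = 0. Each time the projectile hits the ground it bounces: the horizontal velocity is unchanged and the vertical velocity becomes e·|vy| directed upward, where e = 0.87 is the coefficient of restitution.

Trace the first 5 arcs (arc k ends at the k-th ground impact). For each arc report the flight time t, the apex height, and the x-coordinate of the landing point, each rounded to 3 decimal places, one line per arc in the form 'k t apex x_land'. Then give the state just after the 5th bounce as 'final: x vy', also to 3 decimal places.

1 4.659 33.166 24.971
2 4.527 25.103 49.235
3 3.938 19.001 70.345
4 3.426 14.382 88.710
5 2.981 10.885 104.688
final: 104.688 12.708

Arc 1: start y=12.430, vy=20.160 → t=4.659, apex=33.166, x_land=24.971, impact vy=-25.496
  bounce: vy ← 0.87·25.496 = 22.182
Arc 2: start y=0.000, vy=22.182 → t=4.527, apex=25.103, x_land=49.235, impact vy=-22.182
  bounce: vy ← 0.87·22.182 = 19.298
Arc 3: start y=0.000, vy=19.298 → t=3.938, apex=19.001, x_land=70.345, impact vy=-19.298
  bounce: vy ← 0.87·19.298 = 16.789
Arc 4: start y=0.000, vy=16.789 → t=3.426, apex=14.382, x_land=88.710, impact vy=-16.789
  bounce: vy ← 0.87·16.789 = 14.607
Arc 5: start y=0.000, vy=14.607 → t=2.981, apex=10.885, x_land=104.688, impact vy=-14.607
  bounce: vy ← 0.87·14.607 = 12.708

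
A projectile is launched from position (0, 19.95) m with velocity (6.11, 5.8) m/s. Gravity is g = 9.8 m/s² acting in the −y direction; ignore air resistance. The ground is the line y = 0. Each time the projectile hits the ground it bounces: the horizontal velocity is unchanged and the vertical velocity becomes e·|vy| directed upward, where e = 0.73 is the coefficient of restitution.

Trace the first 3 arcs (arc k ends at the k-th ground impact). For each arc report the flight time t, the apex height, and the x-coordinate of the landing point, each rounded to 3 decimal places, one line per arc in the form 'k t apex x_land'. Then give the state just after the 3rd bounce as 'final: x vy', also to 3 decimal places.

Arc 1: start y=19.950, vy=5.800 → t=2.695, apex=21.666, x_land=16.464, impact vy=-20.607
  bounce: vy ← 0.73·20.607 = 15.043
Arc 2: start y=0.000, vy=15.043 → t=3.070, apex=11.546, x_land=35.222, impact vy=-15.043
  bounce: vy ← 0.73·15.043 = 10.982
Arc 3: start y=0.000, vy=10.982 → t=2.241, apex=6.153, x_land=48.916, impact vy=-10.982
  bounce: vy ← 0.73·10.982 = 8.017

1 2.695 21.666 16.464
2 3.070 11.546 35.222
3 2.241 6.153 48.916
final: 48.916 8.017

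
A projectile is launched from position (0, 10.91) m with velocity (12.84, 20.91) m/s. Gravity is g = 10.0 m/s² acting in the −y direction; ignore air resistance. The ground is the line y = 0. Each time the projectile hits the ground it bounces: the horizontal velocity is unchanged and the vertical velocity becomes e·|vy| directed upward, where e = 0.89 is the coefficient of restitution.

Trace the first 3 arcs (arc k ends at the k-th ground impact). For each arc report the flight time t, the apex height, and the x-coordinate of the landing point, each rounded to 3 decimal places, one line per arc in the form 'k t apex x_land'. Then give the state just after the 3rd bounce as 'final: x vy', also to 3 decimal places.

1 4.651 32.771 59.721
2 4.557 25.958 118.233
3 4.056 20.562 170.309
final: 170.309 18.048

Arc 1: start y=10.910, vy=20.910 → t=4.651, apex=32.771, x_land=59.721, impact vy=-25.601
  bounce: vy ← 0.89·25.601 = 22.785
Arc 2: start y=0.000, vy=22.785 → t=4.557, apex=25.958, x_land=118.233, impact vy=-22.785
  bounce: vy ← 0.89·22.785 = 20.279
Arc 3: start y=0.000, vy=20.279 → t=4.056, apex=20.562, x_land=170.309, impact vy=-20.279
  bounce: vy ← 0.89·20.279 = 18.048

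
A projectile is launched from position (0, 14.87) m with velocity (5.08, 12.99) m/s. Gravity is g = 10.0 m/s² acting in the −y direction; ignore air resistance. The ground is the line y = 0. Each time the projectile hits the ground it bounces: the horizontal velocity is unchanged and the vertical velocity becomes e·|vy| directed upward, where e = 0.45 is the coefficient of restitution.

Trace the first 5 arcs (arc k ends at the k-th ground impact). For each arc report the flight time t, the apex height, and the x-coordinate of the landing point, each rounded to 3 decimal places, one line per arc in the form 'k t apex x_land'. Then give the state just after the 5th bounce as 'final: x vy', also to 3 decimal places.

Arc 1: start y=14.870, vy=12.990 → t=3.458, apex=23.307, x_land=17.567, impact vy=-21.590
  bounce: vy ← 0.45·21.590 = 9.716
Arc 2: start y=0.000, vy=9.716 → t=1.943, apex=4.720, x_land=27.438, impact vy=-9.716
  bounce: vy ← 0.45·9.716 = 4.372
Arc 3: start y=0.000, vy=4.372 → t=0.874, apex=0.956, x_land=31.880, impact vy=-4.372
  bounce: vy ← 0.45·4.372 = 1.967
Arc 4: start y=0.000, vy=1.967 → t=0.393, apex=0.194, x_land=33.879, impact vy=-1.967
  bounce: vy ← 0.45·1.967 = 0.885
Arc 5: start y=0.000, vy=0.885 → t=0.177, apex=0.039, x_land=34.778, impact vy=-0.885
  bounce: vy ← 0.45·0.885 = 0.398

1 3.458 23.307 17.567
2 1.943 4.720 27.438
3 0.874 0.956 31.880
4 0.393 0.194 33.879
5 0.177 0.039 34.778
final: 34.778 0.398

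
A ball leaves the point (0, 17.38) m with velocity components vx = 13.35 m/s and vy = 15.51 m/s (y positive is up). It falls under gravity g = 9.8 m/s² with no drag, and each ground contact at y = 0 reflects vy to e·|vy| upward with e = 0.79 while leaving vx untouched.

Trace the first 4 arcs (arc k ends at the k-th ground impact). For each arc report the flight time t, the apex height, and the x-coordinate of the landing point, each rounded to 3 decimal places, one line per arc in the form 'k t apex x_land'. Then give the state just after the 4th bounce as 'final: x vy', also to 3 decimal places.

1 4.043 29.653 53.970
2 3.887 18.507 105.859
3 3.071 11.550 146.852
4 2.426 7.208 179.236
final: 179.236 9.390

Arc 1: start y=17.380, vy=15.510 → t=4.043, apex=29.653, x_land=53.970, impact vy=-24.108
  bounce: vy ← 0.79·24.108 = 19.046
Arc 2: start y=0.000, vy=19.046 → t=3.887, apex=18.507, x_land=105.859, impact vy=-19.046
  bounce: vy ← 0.79·19.046 = 15.046
Arc 3: start y=0.000, vy=15.046 → t=3.071, apex=11.550, x_land=146.852, impact vy=-15.046
  bounce: vy ← 0.79·15.046 = 11.886
Arc 4: start y=0.000, vy=11.886 → t=2.426, apex=7.208, x_land=179.236, impact vy=-11.886
  bounce: vy ← 0.79·11.886 = 9.390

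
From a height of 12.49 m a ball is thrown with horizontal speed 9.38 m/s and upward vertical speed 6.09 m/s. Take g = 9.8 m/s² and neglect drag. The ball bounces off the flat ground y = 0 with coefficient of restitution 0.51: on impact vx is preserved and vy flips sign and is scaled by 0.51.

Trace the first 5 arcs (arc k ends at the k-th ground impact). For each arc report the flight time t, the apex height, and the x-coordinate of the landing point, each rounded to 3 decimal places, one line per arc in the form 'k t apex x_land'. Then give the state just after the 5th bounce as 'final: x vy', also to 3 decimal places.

Arc 1: start y=12.490, vy=6.090 → t=2.335, apex=14.382, x_land=21.899, impact vy=-16.790
  bounce: vy ← 0.51·16.790 = 8.563
Arc 2: start y=0.000, vy=8.563 → t=1.747, apex=3.741, x_land=38.291, impact vy=-8.563
  bounce: vy ← 0.51·8.563 = 4.367
Arc 3: start y=0.000, vy=4.367 → t=0.891, apex=0.973, x_land=46.650, impact vy=-4.367
  bounce: vy ← 0.51·4.367 = 2.227
Arc 4: start y=0.000, vy=2.227 → t=0.455, apex=0.253, x_land=50.914, impact vy=-2.227
  bounce: vy ← 0.51·2.227 = 1.136
Arc 5: start y=0.000, vy=1.136 → t=0.232, apex=0.066, x_land=53.088, impact vy=-1.136
  bounce: vy ← 0.51·1.136 = 0.579

1 2.335 14.382 21.899
2 1.747 3.741 38.291
3 0.891 0.973 46.650
4 0.455 0.253 50.914
5 0.232 0.066 53.088
final: 53.088 0.579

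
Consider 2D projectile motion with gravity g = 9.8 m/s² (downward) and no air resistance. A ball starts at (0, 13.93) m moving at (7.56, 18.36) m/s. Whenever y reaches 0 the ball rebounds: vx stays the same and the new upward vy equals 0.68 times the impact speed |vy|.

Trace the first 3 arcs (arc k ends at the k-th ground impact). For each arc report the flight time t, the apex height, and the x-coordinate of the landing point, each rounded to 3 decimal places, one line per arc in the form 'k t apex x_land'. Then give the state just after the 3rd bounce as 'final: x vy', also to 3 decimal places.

Arc 1: start y=13.930, vy=18.360 → t=4.394, apex=31.128, x_land=33.218, impact vy=-24.701
  bounce: vy ← 0.68·24.701 = 16.796
Arc 2: start y=0.000, vy=16.796 → t=3.428, apex=14.394, x_land=59.133, impact vy=-16.796
  bounce: vy ← 0.68·16.796 = 11.422
Arc 3: start y=0.000, vy=11.422 → t=2.331, apex=6.656, x_land=76.754, impact vy=-11.422
  bounce: vy ← 0.68·11.422 = 7.767

1 4.394 31.128 33.218
2 3.428 14.394 59.133
3 2.331 6.656 76.754
final: 76.754 7.767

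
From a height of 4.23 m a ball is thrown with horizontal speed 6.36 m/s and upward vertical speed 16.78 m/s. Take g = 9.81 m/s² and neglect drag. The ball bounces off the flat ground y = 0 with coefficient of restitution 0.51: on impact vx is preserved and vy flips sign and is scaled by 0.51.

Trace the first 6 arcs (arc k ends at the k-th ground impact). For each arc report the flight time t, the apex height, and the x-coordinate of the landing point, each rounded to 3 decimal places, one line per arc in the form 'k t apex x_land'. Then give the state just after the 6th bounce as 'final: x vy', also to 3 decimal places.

Arc 1: start y=4.230, vy=16.780 → t=3.657, apex=18.581, x_land=23.257, impact vy=-19.093
  bounce: vy ← 0.51·19.093 = 9.738
Arc 2: start y=0.000, vy=9.738 → t=1.985, apex=4.833, x_land=35.884, impact vy=-9.738
  bounce: vy ← 0.51·9.738 = 4.966
Arc 3: start y=0.000, vy=4.966 → t=1.012, apex=1.257, x_land=42.323, impact vy=-4.966
  bounce: vy ← 0.51·4.966 = 2.533
Arc 4: start y=0.000, vy=2.533 → t=0.516, apex=0.327, x_land=45.607, impact vy=-2.533
  bounce: vy ← 0.51·2.533 = 1.292
Arc 5: start y=0.000, vy=1.292 → t=0.263, apex=0.085, x_land=47.282, impact vy=-1.292
  bounce: vy ← 0.51·1.292 = 0.659
Arc 6: start y=0.000, vy=0.659 → t=0.134, apex=0.022, x_land=48.136, impact vy=-0.659
  bounce: vy ← 0.51·0.659 = 0.336

1 3.657 18.581 23.257
2 1.985 4.833 35.884
3 1.012 1.257 42.323
4 0.516 0.327 45.607
5 0.263 0.085 47.282
6 0.134 0.022 48.136
final: 48.136 0.336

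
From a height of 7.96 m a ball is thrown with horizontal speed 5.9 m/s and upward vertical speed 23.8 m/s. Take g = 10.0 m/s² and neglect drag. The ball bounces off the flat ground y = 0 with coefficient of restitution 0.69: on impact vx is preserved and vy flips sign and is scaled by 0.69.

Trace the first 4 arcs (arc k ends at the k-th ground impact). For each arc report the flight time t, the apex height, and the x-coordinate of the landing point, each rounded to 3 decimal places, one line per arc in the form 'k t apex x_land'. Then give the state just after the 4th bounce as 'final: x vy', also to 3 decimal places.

1 5.074 36.282 29.935
2 3.717 17.274 51.868
3 2.565 8.224 67.001
4 1.770 3.915 77.444
final: 77.444 6.106

Arc 1: start y=7.960, vy=23.800 → t=5.074, apex=36.282, x_land=29.935, impact vy=-26.938
  bounce: vy ← 0.69·26.938 = 18.587
Arc 2: start y=0.000, vy=18.587 → t=3.717, apex=17.274, x_land=51.868, impact vy=-18.587
  bounce: vy ← 0.69·18.587 = 12.825
Arc 3: start y=0.000, vy=12.825 → t=2.565, apex=8.224, x_land=67.001, impact vy=-12.825
  bounce: vy ← 0.69·12.825 = 8.849
Arc 4: start y=0.000, vy=8.849 → t=1.770, apex=3.915, x_land=77.444, impact vy=-8.849
  bounce: vy ← 0.69·8.849 = 6.106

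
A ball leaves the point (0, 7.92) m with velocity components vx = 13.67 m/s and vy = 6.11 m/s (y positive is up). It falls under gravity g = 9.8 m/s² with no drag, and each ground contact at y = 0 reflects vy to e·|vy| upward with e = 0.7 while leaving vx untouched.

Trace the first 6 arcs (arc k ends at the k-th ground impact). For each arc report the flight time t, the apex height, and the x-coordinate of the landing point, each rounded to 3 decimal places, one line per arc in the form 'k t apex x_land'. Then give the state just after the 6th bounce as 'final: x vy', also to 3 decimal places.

1 2.039 9.825 27.879
2 1.982 4.814 54.979
3 1.388 2.359 73.948
4 0.971 1.156 87.227
5 0.680 0.566 96.522
6 0.476 0.278 103.029
final: 103.029 1.633

Arc 1: start y=7.920, vy=6.110 → t=2.039, apex=9.825, x_land=27.879, impact vy=-13.877
  bounce: vy ← 0.7·13.877 = 9.714
Arc 2: start y=0.000, vy=9.714 → t=1.982, apex=4.814, x_land=54.979, impact vy=-9.714
  bounce: vy ← 0.7·9.714 = 6.800
Arc 3: start y=0.000, vy=6.800 → t=1.388, apex=2.359, x_land=73.948, impact vy=-6.800
  bounce: vy ← 0.7·6.800 = 4.760
Arc 4: start y=0.000, vy=4.760 → t=0.971, apex=1.156, x_land=87.227, impact vy=-4.760
  bounce: vy ← 0.7·4.760 = 3.332
Arc 5: start y=0.000, vy=3.332 → t=0.680, apex=0.566, x_land=96.522, impact vy=-3.332
  bounce: vy ← 0.7·3.332 = 2.332
Arc 6: start y=0.000, vy=2.332 → t=0.476, apex=0.278, x_land=103.029, impact vy=-2.332
  bounce: vy ← 0.7·2.332 = 1.633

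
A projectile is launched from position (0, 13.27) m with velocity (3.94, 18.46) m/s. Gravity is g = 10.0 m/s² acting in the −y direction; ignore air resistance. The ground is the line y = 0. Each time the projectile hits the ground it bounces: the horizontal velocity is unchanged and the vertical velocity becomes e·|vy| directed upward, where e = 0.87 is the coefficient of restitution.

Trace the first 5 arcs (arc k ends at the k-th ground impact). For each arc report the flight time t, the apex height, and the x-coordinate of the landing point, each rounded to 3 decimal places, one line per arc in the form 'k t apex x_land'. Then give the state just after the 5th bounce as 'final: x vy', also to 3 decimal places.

Arc 1: start y=13.270, vy=18.460 → t=4.308, apex=30.309, x_land=16.974, impact vy=-24.621
  bounce: vy ← 0.87·24.621 = 21.420
Arc 2: start y=0.000, vy=21.420 → t=4.284, apex=22.941, x_land=33.853, impact vy=-21.420
  bounce: vy ← 0.87·21.420 = 18.635
Arc 3: start y=0.000, vy=18.635 → t=3.727, apex=17.364, x_land=48.537, impact vy=-18.635
  bounce: vy ← 0.87·18.635 = 16.213
Arc 4: start y=0.000, vy=16.213 → t=3.243, apex=13.143, x_land=61.313, impact vy=-16.213
  bounce: vy ← 0.87·16.213 = 14.105
Arc 5: start y=0.000, vy=14.105 → t=2.821, apex=9.948, x_land=72.428, impact vy=-14.105
  bounce: vy ← 0.87·14.105 = 12.271

1 4.308 30.309 16.974
2 4.284 22.941 33.853
3 3.727 17.364 48.537
4 3.243 13.143 61.313
5 2.821 9.948 72.428
final: 72.428 12.271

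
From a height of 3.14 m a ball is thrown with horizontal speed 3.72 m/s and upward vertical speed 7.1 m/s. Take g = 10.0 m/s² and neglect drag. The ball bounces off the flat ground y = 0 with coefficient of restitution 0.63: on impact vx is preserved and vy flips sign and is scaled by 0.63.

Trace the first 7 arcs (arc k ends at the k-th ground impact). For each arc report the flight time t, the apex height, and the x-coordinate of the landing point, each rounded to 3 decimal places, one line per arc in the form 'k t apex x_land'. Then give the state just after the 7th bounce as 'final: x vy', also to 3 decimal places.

1 1.774 5.660 6.599
2 1.341 2.247 11.586
3 0.845 0.892 14.728
4 0.532 0.354 16.708
5 0.335 0.140 17.955
6 0.211 0.056 18.740
7 0.133 0.022 19.235
final: 19.235 0.419

Arc 1: start y=3.140, vy=7.100 → t=1.774, apex=5.660, x_land=6.599, impact vy=-10.640
  bounce: vy ← 0.63·10.640 = 6.703
Arc 2: start y=0.000, vy=6.703 → t=1.341, apex=2.247, x_land=11.586, impact vy=-6.703
  bounce: vy ← 0.63·6.703 = 4.223
Arc 3: start y=0.000, vy=4.223 → t=0.845, apex=0.892, x_land=14.728, impact vy=-4.223
  bounce: vy ← 0.63·4.223 = 2.661
Arc 4: start y=0.000, vy=2.661 → t=0.532, apex=0.354, x_land=16.708, impact vy=-2.661
  bounce: vy ← 0.63·2.661 = 1.676
Arc 5: start y=0.000, vy=1.676 → t=0.335, apex=0.140, x_land=17.955, impact vy=-1.676
  bounce: vy ← 0.63·1.676 = 1.056
Arc 6: start y=0.000, vy=1.056 → t=0.211, apex=0.056, x_land=18.740, impact vy=-1.056
  bounce: vy ← 0.63·1.056 = 0.665
Arc 7: start y=0.000, vy=0.665 → t=0.133, apex=0.022, x_land=19.235, impact vy=-0.665
  bounce: vy ← 0.63·0.665 = 0.419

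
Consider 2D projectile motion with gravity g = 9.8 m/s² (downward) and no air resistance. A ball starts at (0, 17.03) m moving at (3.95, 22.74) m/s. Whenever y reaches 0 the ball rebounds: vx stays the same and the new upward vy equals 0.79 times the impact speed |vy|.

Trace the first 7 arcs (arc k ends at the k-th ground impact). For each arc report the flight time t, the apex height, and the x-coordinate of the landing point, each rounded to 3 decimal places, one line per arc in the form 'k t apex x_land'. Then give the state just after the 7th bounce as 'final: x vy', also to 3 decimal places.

Arc 1: start y=17.030, vy=22.740 → t=5.297, apex=43.413, x_land=20.923, impact vy=-29.170
  bounce: vy ← 0.79·29.170 = 23.044
Arc 2: start y=0.000, vy=23.044 → t=4.703, apex=27.094, x_land=39.500, impact vy=-23.044
  bounce: vy ← 0.79·23.044 = 18.205
Arc 3: start y=0.000, vy=18.205 → t=3.715, apex=16.909, x_land=54.175, impact vy=-18.205
  bounce: vy ← 0.79·18.205 = 14.382
Arc 4: start y=0.000, vy=14.382 → t=2.935, apex=10.553, x_land=65.769, impact vy=-14.382
  bounce: vy ← 0.79·14.382 = 11.362
Arc 5: start y=0.000, vy=11.362 → t=2.319, apex=6.586, x_land=74.928, impact vy=-11.362
  bounce: vy ← 0.79·11.362 = 8.976
Arc 6: start y=0.000, vy=8.976 → t=1.832, apex=4.110, x_land=82.163, impact vy=-8.976
  bounce: vy ← 0.79·8.976 = 7.091
Arc 7: start y=0.000, vy=7.091 → t=1.447, apex=2.565, x_land=87.879, impact vy=-7.091
  bounce: vy ← 0.79·7.091 = 5.602

1 5.297 43.413 20.923
2 4.703 27.094 39.500
3 3.715 16.909 54.175
4 2.935 10.553 65.769
5 2.319 6.586 74.928
6 1.832 4.110 82.163
7 1.447 2.565 87.879
final: 87.879 5.602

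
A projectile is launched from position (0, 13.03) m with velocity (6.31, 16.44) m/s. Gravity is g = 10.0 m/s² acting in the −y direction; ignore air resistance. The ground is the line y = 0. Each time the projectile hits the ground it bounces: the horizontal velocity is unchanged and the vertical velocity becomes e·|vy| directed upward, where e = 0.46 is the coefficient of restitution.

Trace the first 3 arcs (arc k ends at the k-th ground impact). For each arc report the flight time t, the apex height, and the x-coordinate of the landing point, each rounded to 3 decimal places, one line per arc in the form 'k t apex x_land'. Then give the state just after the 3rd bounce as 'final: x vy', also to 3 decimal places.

Arc 1: start y=13.030, vy=16.440 → t=3.948, apex=26.544, x_land=24.912, impact vy=-23.041
  bounce: vy ← 0.46·23.041 = 10.599
Arc 2: start y=0.000, vy=10.599 → t=2.120, apex=5.617, x_land=38.288, impact vy=-10.599
  bounce: vy ← 0.46·10.599 = 4.875
Arc 3: start y=0.000, vy=4.875 → t=0.975, apex=1.188, x_land=44.441, impact vy=-4.875
  bounce: vy ← 0.46·4.875 = 2.243

1 3.948 26.544 24.912
2 2.120 5.617 38.288
3 0.975 1.188 44.441
final: 44.441 2.243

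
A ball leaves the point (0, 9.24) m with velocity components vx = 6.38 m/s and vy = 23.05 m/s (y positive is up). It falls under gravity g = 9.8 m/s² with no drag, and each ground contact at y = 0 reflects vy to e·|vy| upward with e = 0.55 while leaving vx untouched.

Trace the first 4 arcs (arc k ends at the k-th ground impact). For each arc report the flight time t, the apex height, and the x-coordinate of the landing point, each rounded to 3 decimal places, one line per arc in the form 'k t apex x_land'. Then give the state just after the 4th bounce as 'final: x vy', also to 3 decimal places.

Arc 1: start y=9.240, vy=23.050 → t=5.076, apex=36.347, x_land=32.382, impact vy=-26.691
  bounce: vy ← 0.55·26.691 = 14.680
Arc 2: start y=0.000, vy=14.680 → t=2.996, apex=10.995, x_land=51.496, impact vy=-14.680
  bounce: vy ← 0.55·14.680 = 8.074
Arc 3: start y=0.000, vy=8.074 → t=1.648, apex=3.326, x_land=62.009, impact vy=-8.074
  bounce: vy ← 0.55·8.074 = 4.441
Arc 4: start y=0.000, vy=4.441 → t=0.906, apex=1.006, x_land=67.791, impact vy=-4.441
  bounce: vy ← 0.55·4.441 = 2.442

1 5.076 36.347 32.382
2 2.996 10.995 51.496
3 1.648 3.326 62.009
4 0.906 1.006 67.791
final: 67.791 2.442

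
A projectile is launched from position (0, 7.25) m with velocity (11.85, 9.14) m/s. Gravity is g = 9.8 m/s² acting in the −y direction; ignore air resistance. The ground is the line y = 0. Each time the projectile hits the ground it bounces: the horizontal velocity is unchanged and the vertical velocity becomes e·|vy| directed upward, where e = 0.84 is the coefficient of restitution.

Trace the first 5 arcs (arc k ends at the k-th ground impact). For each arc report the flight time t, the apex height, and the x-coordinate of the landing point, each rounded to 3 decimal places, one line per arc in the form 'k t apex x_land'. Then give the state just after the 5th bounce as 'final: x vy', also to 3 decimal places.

Arc 1: start y=7.250, vy=9.140 → t=2.465, apex=11.512, x_land=29.215, impact vy=-15.021
  bounce: vy ← 0.84·15.021 = 12.618
Arc 2: start y=0.000, vy=12.618 → t=2.575, apex=8.123, x_land=59.730, impact vy=-12.618
  bounce: vy ← 0.84·12.618 = 10.599
Arc 3: start y=0.000, vy=10.599 → t=2.163, apex=5.732, x_land=85.363, impact vy=-10.599
  bounce: vy ← 0.84·10.599 = 8.903
Arc 4: start y=0.000, vy=8.903 → t=1.817, apex=4.044, x_land=106.894, impact vy=-8.903
  bounce: vy ← 0.84·8.903 = 7.479
Arc 5: start y=0.000, vy=7.479 → t=1.526, apex=2.854, x_land=124.980, impact vy=-7.479
  bounce: vy ← 0.84·7.479 = 6.282

1 2.465 11.512 29.215
2 2.575 8.123 59.730
3 2.163 5.732 85.363
4 1.817 4.044 106.894
5 1.526 2.854 124.980
final: 124.980 6.282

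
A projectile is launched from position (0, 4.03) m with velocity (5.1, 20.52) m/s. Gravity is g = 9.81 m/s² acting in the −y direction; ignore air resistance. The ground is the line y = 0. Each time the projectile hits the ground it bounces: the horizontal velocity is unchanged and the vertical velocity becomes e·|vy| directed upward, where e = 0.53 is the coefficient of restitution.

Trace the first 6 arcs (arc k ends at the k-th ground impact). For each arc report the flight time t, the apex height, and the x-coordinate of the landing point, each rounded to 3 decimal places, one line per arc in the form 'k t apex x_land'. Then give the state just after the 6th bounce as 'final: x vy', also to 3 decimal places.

Arc 1: start y=4.030, vy=20.520 → t=4.371, apex=25.491, x_land=22.294, impact vy=-22.364
  bounce: vy ← 0.53·22.364 = 11.853
Arc 2: start y=0.000, vy=11.853 → t=2.416, apex=7.161, x_land=34.618, impact vy=-11.853
  bounce: vy ← 0.53·11.853 = 6.282
Arc 3: start y=0.000, vy=6.282 → t=1.281, apex=2.011, x_land=41.150, impact vy=-6.282
  bounce: vy ← 0.53·6.282 = 3.329
Arc 4: start y=0.000, vy=3.329 → t=0.679, apex=0.565, x_land=44.612, impact vy=-3.329
  bounce: vy ← 0.53·3.329 = 1.765
Arc 5: start y=0.000, vy=1.765 → t=0.360, apex=0.159, x_land=46.447, impact vy=-1.765
  bounce: vy ← 0.53·1.765 = 0.935
Arc 6: start y=0.000, vy=0.935 → t=0.191, apex=0.045, x_land=47.419, impact vy=-0.935
  bounce: vy ← 0.53·0.935 = 0.496

1 4.371 25.491 22.294
2 2.416 7.161 34.618
3 1.281 2.011 41.150
4 0.679 0.565 44.612
5 0.360 0.159 46.447
6 0.191 0.045 47.419
final: 47.419 0.496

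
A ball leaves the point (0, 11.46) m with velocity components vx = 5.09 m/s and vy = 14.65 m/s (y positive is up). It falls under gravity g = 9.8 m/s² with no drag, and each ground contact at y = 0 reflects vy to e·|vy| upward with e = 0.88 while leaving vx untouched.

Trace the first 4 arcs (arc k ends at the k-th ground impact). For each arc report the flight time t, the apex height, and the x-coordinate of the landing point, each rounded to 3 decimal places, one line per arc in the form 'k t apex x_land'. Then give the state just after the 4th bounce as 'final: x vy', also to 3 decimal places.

1 3.633 22.410 18.494
2 3.764 17.354 37.653
3 3.312 13.439 54.512
4 2.915 10.407 69.348
final: 69.348 12.568

Arc 1: start y=11.460, vy=14.650 → t=3.633, apex=22.410, x_land=18.494, impact vy=-20.958
  bounce: vy ← 0.88·20.958 = 18.443
Arc 2: start y=0.000, vy=18.443 → t=3.764, apex=17.354, x_land=37.653, impact vy=-18.443
  bounce: vy ← 0.88·18.443 = 16.230
Arc 3: start y=0.000, vy=16.230 → t=3.312, apex=13.439, x_land=54.512, impact vy=-16.230
  bounce: vy ← 0.88·16.230 = 14.282
Arc 4: start y=0.000, vy=14.282 → t=2.915, apex=10.407, x_land=69.348, impact vy=-14.282
  bounce: vy ← 0.88·14.282 = 12.568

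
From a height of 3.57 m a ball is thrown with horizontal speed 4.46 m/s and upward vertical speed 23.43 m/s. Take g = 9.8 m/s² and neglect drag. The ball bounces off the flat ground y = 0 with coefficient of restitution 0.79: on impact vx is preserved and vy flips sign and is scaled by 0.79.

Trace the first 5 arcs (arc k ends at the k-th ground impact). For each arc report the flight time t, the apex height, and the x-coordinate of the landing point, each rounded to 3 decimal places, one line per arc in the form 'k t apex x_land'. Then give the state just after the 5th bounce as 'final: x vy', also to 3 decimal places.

1 4.929 31.578 21.985
2 4.011 19.708 39.874
3 3.169 12.300 54.007
4 2.503 7.676 65.171
5 1.978 4.791 73.991
final: 73.991 7.655

Arc 1: start y=3.570, vy=23.430 → t=4.929, apex=31.578, x_land=21.985, impact vy=-24.878
  bounce: vy ← 0.79·24.878 = 19.654
Arc 2: start y=0.000, vy=19.654 → t=4.011, apex=19.708, x_land=39.874, impact vy=-19.654
  bounce: vy ← 0.79·19.654 = 15.527
Arc 3: start y=0.000, vy=15.527 → t=3.169, apex=12.300, x_land=54.007, impact vy=-15.527
  bounce: vy ← 0.79·15.527 = 12.266
Arc 4: start y=0.000, vy=12.266 → t=2.503, apex=7.676, x_land=65.171, impact vy=-12.266
  bounce: vy ← 0.79·12.266 = 9.690
Arc 5: start y=0.000, vy=9.690 → t=1.978, apex=4.791, x_land=73.991, impact vy=-9.690
  bounce: vy ← 0.79·9.690 = 7.655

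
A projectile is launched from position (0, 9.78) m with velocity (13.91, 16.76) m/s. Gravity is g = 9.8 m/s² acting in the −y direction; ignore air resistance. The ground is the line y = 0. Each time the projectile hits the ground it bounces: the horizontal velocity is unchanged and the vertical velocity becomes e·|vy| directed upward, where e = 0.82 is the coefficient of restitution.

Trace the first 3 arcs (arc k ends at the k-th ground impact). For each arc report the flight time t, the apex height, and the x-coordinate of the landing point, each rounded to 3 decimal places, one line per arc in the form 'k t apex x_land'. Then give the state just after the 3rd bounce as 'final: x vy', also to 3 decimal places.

Arc 1: start y=9.780, vy=16.760 → t=3.928, apex=24.112, x_land=54.645, impact vy=-21.739
  bounce: vy ← 0.82·21.739 = 17.826
Arc 2: start y=0.000, vy=17.826 → t=3.638, apex=16.213, x_land=105.249, impact vy=-17.826
  bounce: vy ← 0.82·17.826 = 14.617
Arc 3: start y=0.000, vy=14.617 → t=2.983, apex=10.901, x_land=146.744, impact vy=-14.617
  bounce: vy ← 0.82·14.617 = 11.986

1 3.928 24.112 54.645
2 3.638 16.213 105.249
3 2.983 10.901 146.744
final: 146.744 11.986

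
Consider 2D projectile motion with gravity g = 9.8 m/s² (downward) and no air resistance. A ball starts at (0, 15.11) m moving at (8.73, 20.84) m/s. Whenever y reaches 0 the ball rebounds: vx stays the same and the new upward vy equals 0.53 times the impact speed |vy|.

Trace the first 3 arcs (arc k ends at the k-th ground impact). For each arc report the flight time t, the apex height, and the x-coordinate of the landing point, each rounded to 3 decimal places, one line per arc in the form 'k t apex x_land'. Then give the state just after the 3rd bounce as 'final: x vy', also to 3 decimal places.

Arc 1: start y=15.110, vy=20.840 → t=4.884, apex=37.268, x_land=42.641, impact vy=-27.027
  bounce: vy ← 0.53·27.027 = 14.324
Arc 2: start y=0.000, vy=14.324 → t=2.923, apex=10.469, x_land=68.161, impact vy=-14.324
  bounce: vy ← 0.53·14.324 = 7.592
Arc 3: start y=0.000, vy=7.592 → t=1.549, apex=2.941, x_land=81.687, impact vy=-7.592
  bounce: vy ← 0.53·7.592 = 4.024

1 4.884 37.268 42.641
2 2.923 10.469 68.161
3 1.549 2.941 81.687
final: 81.687 4.024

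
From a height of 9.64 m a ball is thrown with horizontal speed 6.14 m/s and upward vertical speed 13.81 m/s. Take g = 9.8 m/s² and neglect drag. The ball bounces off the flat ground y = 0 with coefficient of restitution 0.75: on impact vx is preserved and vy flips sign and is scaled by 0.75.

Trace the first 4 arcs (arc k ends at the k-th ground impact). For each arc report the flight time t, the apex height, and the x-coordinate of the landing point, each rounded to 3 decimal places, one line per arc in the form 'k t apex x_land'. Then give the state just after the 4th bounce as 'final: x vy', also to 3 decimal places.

Arc 1: start y=9.640, vy=13.810 → t=3.397, apex=19.370, x_land=20.860, impact vy=-19.485
  bounce: vy ← 0.75·19.485 = 14.614
Arc 2: start y=0.000, vy=14.614 → t=2.982, apex=10.896, x_land=39.172, impact vy=-14.614
  bounce: vy ← 0.75·14.614 = 10.960
Arc 3: start y=0.000, vy=10.960 → t=2.237, apex=6.129, x_land=52.906, impact vy=-10.960
  bounce: vy ← 0.75·10.960 = 8.220
Arc 4: start y=0.000, vy=8.220 → t=1.678, apex=3.448, x_land=63.206, impact vy=-8.220
  bounce: vy ← 0.75·8.220 = 6.165

1 3.397 19.370 20.860
2 2.982 10.896 39.172
3 2.237 6.129 52.906
4 1.678 3.448 63.206
final: 63.206 6.165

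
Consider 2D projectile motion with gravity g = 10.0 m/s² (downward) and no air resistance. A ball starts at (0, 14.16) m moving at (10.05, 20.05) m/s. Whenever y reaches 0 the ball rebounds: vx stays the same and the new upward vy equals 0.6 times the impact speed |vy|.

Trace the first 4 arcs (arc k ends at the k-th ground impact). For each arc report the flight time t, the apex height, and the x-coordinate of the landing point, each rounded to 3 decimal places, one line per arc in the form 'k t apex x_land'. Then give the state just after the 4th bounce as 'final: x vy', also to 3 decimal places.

Arc 1: start y=14.160, vy=20.050 → t=4.623, apex=34.260, x_land=46.458, impact vy=-26.176
  bounce: vy ← 0.6·26.176 = 15.706
Arc 2: start y=0.000, vy=15.706 → t=3.141, apex=12.334, x_land=78.026, impact vy=-15.706
  bounce: vy ← 0.6·15.706 = 9.423
Arc 3: start y=0.000, vy=9.423 → t=1.885, apex=4.440, x_land=96.967, impact vy=-9.423
  bounce: vy ← 0.6·9.423 = 5.654
Arc 4: start y=0.000, vy=5.654 → t=1.131, apex=1.598, x_land=108.332, impact vy=-5.654
  bounce: vy ← 0.6·5.654 = 3.392

1 4.623 34.260 46.458
2 3.141 12.334 78.026
3 1.885 4.440 96.967
4 1.131 1.598 108.332
final: 108.332 3.392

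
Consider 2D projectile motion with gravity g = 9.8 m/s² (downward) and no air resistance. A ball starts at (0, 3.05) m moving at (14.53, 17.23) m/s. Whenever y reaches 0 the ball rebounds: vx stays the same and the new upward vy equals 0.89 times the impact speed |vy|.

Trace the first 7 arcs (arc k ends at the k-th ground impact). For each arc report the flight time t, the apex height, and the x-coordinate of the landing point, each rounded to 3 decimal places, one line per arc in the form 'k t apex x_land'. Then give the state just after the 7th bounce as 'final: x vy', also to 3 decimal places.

Arc 1: start y=3.050, vy=17.230 → t=3.685, apex=18.197, x_land=53.546, impact vy=-18.885
  bounce: vy ← 0.89·18.885 = 16.808
Arc 2: start y=0.000, vy=16.808 → t=3.430, apex=14.414, x_land=103.387, impact vy=-16.808
  bounce: vy ← 0.89·16.808 = 14.959
Arc 3: start y=0.000, vy=14.959 → t=3.053, apex=11.417, x_land=147.745, impact vy=-14.959
  bounce: vy ← 0.89·14.959 = 13.314
Arc 4: start y=0.000, vy=13.314 → t=2.717, apex=9.043, x_land=187.224, impact vy=-13.314
  bounce: vy ← 0.89·13.314 = 11.849
Arc 5: start y=0.000, vy=11.849 → t=2.418, apex=7.163, x_land=222.360, impact vy=-11.849
  bounce: vy ← 0.89·11.849 = 10.546
Arc 6: start y=0.000, vy=10.546 → t=2.152, apex=5.674, x_land=253.631, impact vy=-10.546
  bounce: vy ← 0.89·10.546 = 9.386
Arc 7: start y=0.000, vy=9.386 → t=1.915, apex=4.494, x_land=281.462, impact vy=-9.386
  bounce: vy ← 0.89·9.386 = 8.353

1 3.685 18.197 53.546
2 3.430 14.414 103.387
3 3.053 11.417 147.745
4 2.717 9.043 187.224
5 2.418 7.163 222.360
6 2.152 5.674 253.631
7 1.915 4.494 281.462
final: 281.462 8.353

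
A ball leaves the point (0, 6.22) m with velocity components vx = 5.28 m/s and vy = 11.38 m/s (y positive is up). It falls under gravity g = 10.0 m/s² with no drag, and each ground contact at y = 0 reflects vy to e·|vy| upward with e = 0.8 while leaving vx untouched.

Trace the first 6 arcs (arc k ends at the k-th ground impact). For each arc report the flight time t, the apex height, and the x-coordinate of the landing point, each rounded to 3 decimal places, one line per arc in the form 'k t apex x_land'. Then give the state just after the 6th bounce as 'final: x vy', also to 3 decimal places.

1 2.731 12.695 14.422
2 2.550 8.125 27.883
3 2.040 5.200 38.652
4 1.632 3.328 47.268
5 1.305 2.130 54.160
6 1.044 1.363 59.674
final: 59.674 4.177

Arc 1: start y=6.220, vy=11.380 → t=2.731, apex=12.695, x_land=14.422, impact vy=-15.934
  bounce: vy ← 0.8·15.934 = 12.748
Arc 2: start y=0.000, vy=12.748 → t=2.550, apex=8.125, x_land=27.883, impact vy=-12.748
  bounce: vy ← 0.8·12.748 = 10.198
Arc 3: start y=0.000, vy=10.198 → t=2.040, apex=5.200, x_land=38.652, impact vy=-10.198
  bounce: vy ← 0.8·10.198 = 8.158
Arc 4: start y=0.000, vy=8.158 → t=1.632, apex=3.328, x_land=47.268, impact vy=-8.158
  bounce: vy ← 0.8·8.158 = 6.527
Arc 5: start y=0.000, vy=6.527 → t=1.305, apex=2.130, x_land=54.160, impact vy=-6.527
  bounce: vy ← 0.8·6.527 = 5.221
Arc 6: start y=0.000, vy=5.221 → t=1.044, apex=1.363, x_land=59.674, impact vy=-5.221
  bounce: vy ← 0.8·5.221 = 4.177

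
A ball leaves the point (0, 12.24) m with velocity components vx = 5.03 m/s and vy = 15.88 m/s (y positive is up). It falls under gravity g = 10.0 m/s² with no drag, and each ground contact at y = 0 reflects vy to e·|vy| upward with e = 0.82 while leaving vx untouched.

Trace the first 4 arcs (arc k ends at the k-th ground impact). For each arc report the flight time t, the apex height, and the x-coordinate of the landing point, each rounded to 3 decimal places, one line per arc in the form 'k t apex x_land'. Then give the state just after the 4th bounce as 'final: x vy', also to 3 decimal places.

Arc 1: start y=12.240, vy=15.880 → t=3.817, apex=24.849, x_land=19.201, impact vy=-22.293
  bounce: vy ← 0.82·22.293 = 18.280
Arc 2: start y=0.000, vy=18.280 → t=3.656, apex=16.708, x_land=37.591, impact vy=-18.280
  bounce: vy ← 0.82·18.280 = 14.990
Arc 3: start y=0.000, vy=14.990 → t=2.998, apex=11.235, x_land=52.671, impact vy=-14.990
  bounce: vy ← 0.82·14.990 = 12.292
Arc 4: start y=0.000, vy=12.292 → t=2.458, apex=7.554, x_land=65.036, impact vy=-12.292
  bounce: vy ← 0.82·12.292 = 10.079

1 3.817 24.849 19.201
2 3.656 16.708 37.591
3 2.998 11.235 52.671
4 2.458 7.554 65.036
final: 65.036 10.079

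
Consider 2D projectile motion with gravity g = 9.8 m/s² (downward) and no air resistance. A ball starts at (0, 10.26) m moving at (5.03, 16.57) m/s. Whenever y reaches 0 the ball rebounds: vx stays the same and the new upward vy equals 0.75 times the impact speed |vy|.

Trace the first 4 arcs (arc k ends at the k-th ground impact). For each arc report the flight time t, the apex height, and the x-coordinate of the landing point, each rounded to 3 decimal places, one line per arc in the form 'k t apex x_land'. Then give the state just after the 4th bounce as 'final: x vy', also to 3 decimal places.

Arc 1: start y=10.260, vy=16.570 → t=3.916, apex=24.268, x_land=19.699, impact vy=-21.810
  bounce: vy ← 0.75·21.810 = 16.357
Arc 2: start y=0.000, vy=16.357 → t=3.338, apex=13.651, x_land=36.490, impact vy=-16.357
  bounce: vy ← 0.75·16.357 = 12.268
Arc 3: start y=0.000, vy=12.268 → t=2.504, apex=7.679, x_land=49.084, impact vy=-12.268
  bounce: vy ← 0.75·12.268 = 9.201
Arc 4: start y=0.000, vy=9.201 → t=1.878, apex=4.319, x_land=58.529, impact vy=-9.201
  bounce: vy ← 0.75·9.201 = 6.901

1 3.916 24.268 19.699
2 3.338 13.651 36.490
3 2.504 7.679 49.084
4 1.878 4.319 58.529
final: 58.529 6.901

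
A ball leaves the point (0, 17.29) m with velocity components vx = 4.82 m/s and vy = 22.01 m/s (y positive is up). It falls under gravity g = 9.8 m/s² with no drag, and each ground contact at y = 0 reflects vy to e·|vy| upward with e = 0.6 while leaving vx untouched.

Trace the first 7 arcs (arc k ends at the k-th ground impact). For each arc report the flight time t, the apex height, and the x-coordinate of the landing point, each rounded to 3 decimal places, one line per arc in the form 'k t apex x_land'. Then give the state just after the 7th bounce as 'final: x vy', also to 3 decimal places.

Arc 1: start y=17.290, vy=22.010 → t=5.174, apex=42.006, x_land=24.938, impact vy=-28.694
  bounce: vy ← 0.6·28.694 = 17.216
Arc 2: start y=0.000, vy=17.216 → t=3.514, apex=15.122, x_land=41.873, impact vy=-17.216
  bounce: vy ← 0.6·17.216 = 10.330
Arc 3: start y=0.000, vy=10.330 → t=2.108, apex=5.444, x_land=52.034, impact vy=-10.330
  bounce: vy ← 0.6·10.330 = 6.198
Arc 4: start y=0.000, vy=6.198 → t=1.265, apex=1.960, x_land=58.131, impact vy=-6.198
  bounce: vy ← 0.6·6.198 = 3.719
Arc 5: start y=0.000, vy=3.719 → t=0.759, apex=0.706, x_land=61.789, impact vy=-3.719
  bounce: vy ← 0.6·3.719 = 2.231
Arc 6: start y=0.000, vy=2.231 → t=0.455, apex=0.254, x_land=63.983, impact vy=-2.231
  bounce: vy ← 0.6·2.231 = 1.339
Arc 7: start y=0.000, vy=1.339 → t=0.273, apex=0.091, x_land=65.300, impact vy=-1.339
  bounce: vy ← 0.6·1.339 = 0.803

1 5.174 42.006 24.938
2 3.514 15.122 41.873
3 2.108 5.444 52.034
4 1.265 1.960 58.131
5 0.759 0.706 61.789
6 0.455 0.254 63.983
7 0.273 0.091 65.300
final: 65.300 0.803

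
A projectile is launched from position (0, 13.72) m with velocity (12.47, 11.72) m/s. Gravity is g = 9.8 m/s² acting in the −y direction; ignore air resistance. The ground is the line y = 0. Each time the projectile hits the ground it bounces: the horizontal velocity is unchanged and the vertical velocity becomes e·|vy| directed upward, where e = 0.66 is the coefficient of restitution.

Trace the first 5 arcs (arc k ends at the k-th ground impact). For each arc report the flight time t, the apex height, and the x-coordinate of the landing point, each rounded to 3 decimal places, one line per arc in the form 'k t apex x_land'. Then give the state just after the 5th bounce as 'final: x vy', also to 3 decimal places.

1 3.253 20.728 40.561
2 2.715 9.029 74.416
3 1.792 3.933 96.760
4 1.183 1.713 111.507
5 0.781 0.746 121.240
final: 121.240 2.524

Arc 1: start y=13.720, vy=11.720 → t=3.253, apex=20.728, x_land=40.561, impact vy=-20.156
  bounce: vy ← 0.66·20.156 = 13.303
Arc 2: start y=0.000, vy=13.303 → t=2.715, apex=9.029, x_land=74.416, impact vy=-13.303
  bounce: vy ← 0.66·13.303 = 8.780
Arc 3: start y=0.000, vy=8.780 → t=1.792, apex=3.933, x_land=96.760, impact vy=-8.780
  bounce: vy ← 0.66·8.780 = 5.795
Arc 4: start y=0.000, vy=5.795 → t=1.183, apex=1.713, x_land=111.507, impact vy=-5.795
  bounce: vy ← 0.66·5.795 = 3.825
Arc 5: start y=0.000, vy=3.825 → t=0.781, apex=0.746, x_land=121.240, impact vy=-3.825
  bounce: vy ← 0.66·3.825 = 2.524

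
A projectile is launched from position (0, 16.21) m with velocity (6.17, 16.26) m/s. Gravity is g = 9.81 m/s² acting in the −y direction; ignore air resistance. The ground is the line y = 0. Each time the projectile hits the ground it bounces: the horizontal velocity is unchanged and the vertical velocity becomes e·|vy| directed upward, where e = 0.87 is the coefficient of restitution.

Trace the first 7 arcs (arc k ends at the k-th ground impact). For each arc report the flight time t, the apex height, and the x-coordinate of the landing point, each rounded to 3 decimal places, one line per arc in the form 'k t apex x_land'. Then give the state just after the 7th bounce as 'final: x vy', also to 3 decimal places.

Arc 1: start y=16.210, vy=16.260 → t=4.118, apex=29.685, x_land=25.406, impact vy=-24.134
  bounce: vy ← 0.87·24.134 = 20.996
Arc 2: start y=0.000, vy=20.996 → t=4.281, apex=22.469, x_land=51.817, impact vy=-20.996
  bounce: vy ← 0.87·20.996 = 18.267
Arc 3: start y=0.000, vy=18.267 → t=3.724, apex=17.007, x_land=74.794, impact vy=-18.267
  bounce: vy ← 0.87·18.267 = 15.892
Arc 4: start y=0.000, vy=15.892 → t=3.240, apex=12.872, x_land=94.785, impact vy=-15.892
  bounce: vy ← 0.87·15.892 = 13.826
Arc 5: start y=0.000, vy=13.826 → t=2.819, apex=9.743, x_land=112.177, impact vy=-13.826
  bounce: vy ← 0.87·13.826 = 12.029
Arc 6: start y=0.000, vy=12.029 → t=2.452, apex=7.375, x_land=127.307, impact vy=-12.029
  bounce: vy ← 0.87·12.029 = 10.465
Arc 7: start y=0.000, vy=10.465 → t=2.134, apex=5.582, x_land=140.471, impact vy=-10.465
  bounce: vy ← 0.87·10.465 = 9.104

1 4.118 29.685 25.406
2 4.281 22.469 51.817
3 3.724 17.007 74.794
4 3.240 12.872 94.785
5 2.819 9.743 112.177
6 2.452 7.375 127.307
7 2.134 5.582 140.471
final: 140.471 9.104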